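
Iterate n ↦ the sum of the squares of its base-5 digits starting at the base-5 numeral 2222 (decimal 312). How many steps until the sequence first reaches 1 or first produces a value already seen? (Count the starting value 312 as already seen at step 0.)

4

312 = (2,2,2,2)_5 → 2² + 2² + 2² + 2² = 16
16 = (3,1)_5 → 3² + 1² = 10
10 = (2,0)_5 → 2² + 0² = 4
4 = (4)_5 → 4² = 16  — 16 repeats.
That took 4 steps.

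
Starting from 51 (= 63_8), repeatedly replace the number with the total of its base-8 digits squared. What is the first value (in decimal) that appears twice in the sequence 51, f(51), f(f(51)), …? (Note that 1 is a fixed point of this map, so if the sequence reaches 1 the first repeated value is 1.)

51 = (6,3)_8 → 6² + 3² = 45
45 = (5,5)_8 → 5² + 5² = 50
50 = (6,2)_8 → 6² + 2² = 40
40 = (5,0)_8 → 5² + 0² = 25
25 = (3,1)_8 → 3² + 1² = 10
10 = (1,2)_8 → 1² + 2² = 5
5 = (5)_8 → 5² = 25  — 25 already appeared earlier.

25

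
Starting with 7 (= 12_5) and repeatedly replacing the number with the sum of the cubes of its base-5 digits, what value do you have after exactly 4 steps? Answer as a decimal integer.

7 = (1,2)_5 → 1³ + 2³ = 9
9 = (1,4)_5 → 1³ + 4³ = 65
65 = (2,3,0)_5 → 2³ + 3³ + 0³ = 35
35 = (1,2,0)_5 → 1³ + 2³ + 0³ = 9

9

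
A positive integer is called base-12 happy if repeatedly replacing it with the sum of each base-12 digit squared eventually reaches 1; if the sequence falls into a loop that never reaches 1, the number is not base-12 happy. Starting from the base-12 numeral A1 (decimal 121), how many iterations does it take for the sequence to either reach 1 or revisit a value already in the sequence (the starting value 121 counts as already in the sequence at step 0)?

121 = (10,1)_12 → 10² + 1² = 101
101 = (8,5)_12 → 8² + 5² = 89
89 = (7,5)_12 → 7² + 5² = 74
74 = (6,2)_12 → 6² + 2² = 40
40 = (3,4)_12 → 3² + 4² = 25
25 = (2,1)_12 → 2² + 1² = 5
5 = (5)_12 → 5² = 25  — 25 repeats.
That took 7 steps.

7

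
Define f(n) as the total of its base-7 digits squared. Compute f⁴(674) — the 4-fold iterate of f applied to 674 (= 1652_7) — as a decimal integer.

16

674 = (1,6,5,2)_7 → 1² + 6² + 5² + 2² = 1 + 36 + 25 + 4 = 66
66 = (1,2,3)_7 → 1² + 2² + 3² = 1 + 4 + 9 = 14
14 = (2,0)_7 → 2² + 0² = 4 + 0 = 4
4 = (4)_7 → 4² = 16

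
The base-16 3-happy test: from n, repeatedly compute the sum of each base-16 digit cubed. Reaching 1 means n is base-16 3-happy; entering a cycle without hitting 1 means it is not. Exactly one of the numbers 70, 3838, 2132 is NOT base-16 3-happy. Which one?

2132

70: 70 → 280 → 514 → 16 → 1  — reaches 1 (base-16 3-happy)
3838: 3838 → 8863 → 4120 → 514 → 16 → 1  — reaches 1 (base-16 3-happy)
2132: 2132 → 701 → 3536 → 4394 → 1010 → 3410 → 2330 → 1730 → 1952 → 1343 → 3527 → 4268 → 2729 → 2729  — repeats 2729 (not base-16 3-happy)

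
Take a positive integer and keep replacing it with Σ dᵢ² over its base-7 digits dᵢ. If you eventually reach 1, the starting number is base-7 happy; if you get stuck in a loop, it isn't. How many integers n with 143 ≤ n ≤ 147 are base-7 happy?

143: 143 → 49 → 1  — base-7 happy
144: 144 → 56 → 2 → 4 → 16 → 8 → 2  — not base-7 happy
145: 145 → 65 → 9 → 5 → 25 → 25  — not base-7 happy
146: 146 → 76 → 46 → 52 → 10 → 10  — not base-7 happy
147: 147 → 9 → 5 → 25 → 25  — not base-7 happy
base-7 happy: 143

1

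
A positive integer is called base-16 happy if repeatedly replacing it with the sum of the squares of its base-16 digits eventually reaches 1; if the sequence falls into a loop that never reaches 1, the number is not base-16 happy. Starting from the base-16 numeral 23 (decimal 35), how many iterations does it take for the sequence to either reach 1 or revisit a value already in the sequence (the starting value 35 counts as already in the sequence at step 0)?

35 = (2,3)_16 → 2² + 3² = 4 + 9 = 13
13 = (13)_16 → 13² = 169
169 = (10,9)_16 → 10² + 9² = 100 + 81 = 181
181 = (11,5)_16 → 11² + 5² = 121 + 25 = 146
146 = (9,2)_16 → 9² + 2² = 81 + 4 = 85
85 = (5,5)_16 → 5² + 5² = 25 + 25 = 50
50 = (3,2)_16 → 3² + 2² = 9 + 4 = 13  — 13 repeats.
That took 7 steps.

7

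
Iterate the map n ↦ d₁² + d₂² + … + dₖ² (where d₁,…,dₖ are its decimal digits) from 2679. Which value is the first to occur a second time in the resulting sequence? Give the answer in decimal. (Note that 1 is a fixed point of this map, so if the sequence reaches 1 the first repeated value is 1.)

2679 → 2² + 6² + 7² + 9² = 4 + 36 + 49 + 81 = 170
170 → 1² + 7² + 0² = 1 + 49 + 0 = 50
50 → 5² + 0² = 25 + 0 = 25
25 → 2² + 5² = 4 + 25 = 29
29 → 2² + 9² = 4 + 81 = 85
85 → 8² + 5² = 64 + 25 = 89
89 → 8² + 9² = 64 + 81 = 145
145 → 1² + 4² + 5² = 1 + 16 + 25 = 42
42 → 4² + 2² = 16 + 4 = 20
20 → 2² + 0² = 4 + 0 = 4
4 → 4² = 16
16 → 1² + 6² = 1 + 36 = 37
37 → 3² + 7² = 9 + 49 = 58
58 → 5² + 8² = 25 + 64 = 89  — 89 already appeared earlier.

89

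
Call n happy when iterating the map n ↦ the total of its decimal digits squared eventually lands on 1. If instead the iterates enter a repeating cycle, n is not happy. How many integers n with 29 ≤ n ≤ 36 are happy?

2

29: 29 → 85 → 89 → 145 → 42 → 20 → 4 → 16 → 37 → 58 → 89  — not happy
30: 30 → 9 → 81 → 65 → 61 → 37 → 58 → 89 → 145 → 42 → 20 → 4 → 16 → 37  — not happy
31: 31 → 10 → 1  — happy
32: 32 → 13 → 10 → 1  — happy
33: 33 → 18 → 65 → 61 → 37 → 58 → 89 → 145 → 42 → 20 → 4 → 16 → 37  — not happy
34: 34 → 25 → 29 → 85 → 89 → 145 → 42 → 20 → 4 → 16 → 37 → 58 → 89  — not happy
35: 35 → 34 → 25 → 29 → 85 → 89 → 145 → 42 → 20 → 4 → 16 → 37 → 58 → 89  — not happy
36: 36 → 45 → 41 → 17 → 50 → 25 → 29 → 85 → 89 → 145 → 42 → 20 → 4 → 16 → 37 → 58 → 89  — not happy
happy: 31, 32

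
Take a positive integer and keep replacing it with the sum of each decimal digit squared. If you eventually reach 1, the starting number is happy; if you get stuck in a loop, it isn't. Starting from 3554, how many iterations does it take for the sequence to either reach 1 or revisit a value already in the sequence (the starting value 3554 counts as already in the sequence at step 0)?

13

3554 → 3² + 5² + 5² + 4² = 75
75 → 7² + 5² = 74
74 → 7² + 4² = 65
65 → 6² + 5² = 61
61 → 6² + 1² = 37
37 → 3² + 7² = 58
58 → 5² + 8² = 89
89 → 8² + 9² = 145
145 → 1² + 4² + 5² = 42
42 → 4² + 2² = 20
20 → 2² + 0² = 4
4 → 4² = 16
16 → 1² + 6² = 37  — 37 repeats.
That took 13 steps.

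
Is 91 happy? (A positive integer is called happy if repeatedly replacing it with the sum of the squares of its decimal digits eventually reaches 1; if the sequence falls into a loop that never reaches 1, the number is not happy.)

91 → 9² + 1² = 81 + 1 = 82
82 → 8² + 2² = 64 + 4 = 68
68 → 6² + 8² = 36 + 64 = 100
100 → 1² + 0² + 0² = 1 + 0 + 0 = 1  — reached 1.

happy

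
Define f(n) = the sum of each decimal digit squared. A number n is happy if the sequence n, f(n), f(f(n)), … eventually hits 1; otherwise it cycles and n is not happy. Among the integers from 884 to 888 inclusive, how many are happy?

884: 884 → 144 → 33 → 18 → 65 → 61 → 37 → 58 → 89 → 145 → 42 → 20 → 4 → 16 → 37  (repeats 37)
885: 885 → 153 → 35 → 34 → 25 → 29 → 85 → 89 → 145 → 42 → 20 → 4 → 16 → 37 → 58 → 89  (repeats 89)
886: 886 → 164 → 53 → 34 → 25 → 29 → 85 → 89 → 145 → 42 → 20 → 4 → 16 → 37 → 58 → 89  (repeats 89)
887: 887 → 177 → 99 → 162 → 41 → 17 → 50 → 25 → 29 → 85 → 89 → 145 → 42 → 20 → 4 → 16 → 37 → 58 → 89  (repeats 89)
888: 888 → 192 → 86 → 100 → 1  (reaches 1)
happy: 888

1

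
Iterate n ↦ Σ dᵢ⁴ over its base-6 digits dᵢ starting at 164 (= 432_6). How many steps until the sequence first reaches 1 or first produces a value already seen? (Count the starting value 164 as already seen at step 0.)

164 = (4,3,2)_6 → 4⁴ + 3⁴ + 2⁴ = 353
353 = (1,3,4,5)_6 → 1⁴ + 3⁴ + 4⁴ + 5⁴ = 963
963 = (4,2,4,3)_6 → 4⁴ + 2⁴ + 4⁴ + 3⁴ = 609
609 = (2,4,5,3)_6 → 2⁴ + 4⁴ + 5⁴ + 3⁴ = 978
978 = (4,3,1,0)_6 → 4⁴ + 3⁴ + 1⁴ + 0⁴ = 338
338 = (1,3,2,2)_6 → 1⁴ + 3⁴ + 2⁴ + 2⁴ = 114
114 = (3,1,0)_6 → 3⁴ + 1⁴ + 0⁴ = 82
82 = (2,1,4)_6 → 2⁴ + 1⁴ + 4⁴ = 273
273 = (1,1,3,3)_6 → 1⁴ + 1⁴ + 3⁴ + 3⁴ = 164  — 164 repeats.
That took 9 steps.

9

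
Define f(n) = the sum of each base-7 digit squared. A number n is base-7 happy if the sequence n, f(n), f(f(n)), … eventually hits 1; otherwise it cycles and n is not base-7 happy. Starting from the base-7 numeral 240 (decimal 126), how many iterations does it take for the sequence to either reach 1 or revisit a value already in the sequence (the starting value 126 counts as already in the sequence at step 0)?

126 = (2,4,0)_7 → 20
20 = (2,6)_7 → 40
40 = (5,5)_7 → 50
50 = (1,0,1)_7 → 2
2 = (2)_7 → 4
4 = (4)_7 → 16
16 = (2,2)_7 → 8
8 = (1,1)_7 → 2  — 2 repeats.
That took 8 steps.

8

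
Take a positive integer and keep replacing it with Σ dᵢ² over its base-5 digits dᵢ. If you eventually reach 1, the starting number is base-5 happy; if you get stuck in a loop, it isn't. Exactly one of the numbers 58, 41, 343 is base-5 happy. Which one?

41

58: 58 → 14 → 20 → 16 → 10 → 4 → 16  — repeats 16 (not base-5 happy)
41: 41 → 11 → 5 → 1  — reaches 1 (base-5 happy)
343: 343 → 31 → 3 → 9 → 17 → 13 → 13  — repeats 13 (not base-5 happy)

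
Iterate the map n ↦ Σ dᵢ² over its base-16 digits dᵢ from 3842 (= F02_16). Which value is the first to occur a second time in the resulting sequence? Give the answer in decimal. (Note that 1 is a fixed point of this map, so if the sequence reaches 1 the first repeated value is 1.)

169

3842 = (15,0,2)_16 → 15² + 0² + 2² = 229
229 = (14,5)_16 → 14² + 5² = 221
221 = (13,13)_16 → 13² + 13² = 338
338 = (1,5,2)_16 → 1² + 5² + 2² = 30
30 = (1,14)_16 → 1² + 14² = 197
197 = (12,5)_16 → 12² + 5² = 169
169 = (10,9)_16 → 10² + 9² = 181
181 = (11,5)_16 → 11² + 5² = 146
146 = (9,2)_16 → 9² + 2² = 85
85 = (5,5)_16 → 5² + 5² = 50
50 = (3,2)_16 → 3² + 2² = 13
13 = (13)_16 → 13² = 169  — 169 already appeared earlier.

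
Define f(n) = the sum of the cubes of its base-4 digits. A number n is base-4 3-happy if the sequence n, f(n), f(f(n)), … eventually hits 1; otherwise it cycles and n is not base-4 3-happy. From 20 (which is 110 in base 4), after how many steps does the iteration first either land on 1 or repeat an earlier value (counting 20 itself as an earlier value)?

20 = (1,1,0)_4 → 1³ + 1³ + 0³ = 2
2 = (2)_4 → 2³ = 8
8 = (2,0)_4 → 2³ + 0³ = 8  — 8 repeats.
That took 3 steps.

3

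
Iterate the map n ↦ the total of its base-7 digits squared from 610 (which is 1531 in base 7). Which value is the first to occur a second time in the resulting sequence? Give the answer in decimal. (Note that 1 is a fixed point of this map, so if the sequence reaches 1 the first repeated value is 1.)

10

610 = (1,5,3,1)_7 → 1² + 5² + 3² + 1² = 1 + 25 + 9 + 1 = 36
36 = (5,1)_7 → 5² + 1² = 25 + 1 = 26
26 = (3,5)_7 → 3² + 5² = 9 + 25 = 34
34 = (4,6)_7 → 4² + 6² = 16 + 36 = 52
52 = (1,0,3)_7 → 1² + 0² + 3² = 1 + 0 + 9 = 10
10 = (1,3)_7 → 1² + 3² = 1 + 9 = 10  — 10 already appeared earlier.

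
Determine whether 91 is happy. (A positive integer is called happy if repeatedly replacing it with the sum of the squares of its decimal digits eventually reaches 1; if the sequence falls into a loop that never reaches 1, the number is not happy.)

91 → 9² + 1² = 82
82 → 8² + 2² = 68
68 → 6² + 8² = 100
100 → 1² + 0² + 0² = 1  — reached 1.

happy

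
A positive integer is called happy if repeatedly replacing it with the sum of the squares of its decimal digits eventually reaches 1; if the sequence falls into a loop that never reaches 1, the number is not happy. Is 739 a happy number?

739 → 139
139 → 91
91 → 82
82 → 68
68 → 100
100 → 1  — reached 1.

happy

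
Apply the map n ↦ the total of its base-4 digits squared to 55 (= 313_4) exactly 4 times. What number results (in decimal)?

4

55 = (3,1,3)_4 → 3² + 1² + 3² = 9 + 1 + 9 = 19
19 = (1,0,3)_4 → 1² + 0² + 3² = 1 + 0 + 9 = 10
10 = (2,2)_4 → 2² + 2² = 4 + 4 = 8
8 = (2,0)_4 → 2² + 0² = 4 + 0 = 4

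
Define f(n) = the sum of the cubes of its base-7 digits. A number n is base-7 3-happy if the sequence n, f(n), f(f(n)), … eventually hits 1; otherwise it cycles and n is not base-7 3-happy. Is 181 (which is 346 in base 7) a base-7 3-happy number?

181 = (3,4,6)_7 → 3³ + 4³ + 6³ = 27 + 64 + 216 = 307
307 = (6,1,6)_7 → 6³ + 1³ + 6³ = 216 + 1 + 216 = 433
433 = (1,1,5,6)_7 → 1³ + 1³ + 5³ + 6³ = 1 + 1 + 125 + 216 = 343
343 = (1,0,0,0)_7 → 1³ + 0³ + 0³ + 0³ = 1 + 0 + 0 + 0 = 1  — reached 1.

base-7 3-happy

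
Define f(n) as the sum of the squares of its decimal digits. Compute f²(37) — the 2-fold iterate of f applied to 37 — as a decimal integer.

89

37 → 3² + 7² = 9 + 49 = 58
58 → 5² + 8² = 25 + 64 = 89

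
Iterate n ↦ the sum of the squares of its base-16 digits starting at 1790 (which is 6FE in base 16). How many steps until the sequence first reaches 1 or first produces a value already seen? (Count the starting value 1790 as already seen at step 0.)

1790 = (6,15,14)_16 → 6² + 15² + 14² = 36 + 225 + 196 = 457
457 = (1,12,9)_16 → 1² + 12² + 9² = 1 + 144 + 81 = 226
226 = (14,2)_16 → 14² + 2² = 196 + 4 = 200
200 = (12,8)_16 → 12² + 8² = 144 + 64 = 208
208 = (13,0)_16 → 13² + 0² = 169 + 0 = 169
169 = (10,9)_16 → 10² + 9² = 100 + 81 = 181
181 = (11,5)_16 → 11² + 5² = 121 + 25 = 146
146 = (9,2)_16 → 9² + 2² = 81 + 4 = 85
85 = (5,5)_16 → 5² + 5² = 25 + 25 = 50
50 = (3,2)_16 → 3² + 2² = 9 + 4 = 13
13 = (13)_16 → 13² = 169  — 169 repeats.
That took 11 steps.

11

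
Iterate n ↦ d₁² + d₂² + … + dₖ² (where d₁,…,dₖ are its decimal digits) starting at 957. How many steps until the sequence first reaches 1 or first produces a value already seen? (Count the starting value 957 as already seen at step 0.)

957 → 9² + 5² + 7² = 155
155 → 1² + 5² + 5² = 51
51 → 5² + 1² = 26
26 → 2² + 6² = 40
40 → 4² + 0² = 16
16 → 1² + 6² = 37
37 → 3² + 7² = 58
58 → 5² + 8² = 89
89 → 8² + 9² = 145
145 → 1² + 4² + 5² = 42
42 → 4² + 2² = 20
20 → 2² + 0² = 4
4 → 4² = 16  — 16 repeats.
That took 13 steps.

13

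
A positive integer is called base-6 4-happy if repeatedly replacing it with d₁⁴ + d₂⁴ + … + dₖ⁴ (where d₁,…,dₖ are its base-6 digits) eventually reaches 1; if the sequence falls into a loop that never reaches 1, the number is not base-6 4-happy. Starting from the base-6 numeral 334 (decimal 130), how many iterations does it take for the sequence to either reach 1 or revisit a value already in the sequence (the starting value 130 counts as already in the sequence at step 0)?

11

130 = (3,3,4)_6 → 418
418 = (1,5,3,4)_6 → 963
963 = (4,2,4,3)_6 → 609
609 = (2,4,5,3)_6 → 978
978 = (4,3,1,0)_6 → 338
338 = (1,3,2,2)_6 → 114
114 = (3,1,0)_6 → 82
82 = (2,1,4)_6 → 273
273 = (1,1,3,3)_6 → 164
164 = (4,3,2)_6 → 353
353 = (1,3,4,5)_6 → 963  — 963 repeats.
That took 11 steps.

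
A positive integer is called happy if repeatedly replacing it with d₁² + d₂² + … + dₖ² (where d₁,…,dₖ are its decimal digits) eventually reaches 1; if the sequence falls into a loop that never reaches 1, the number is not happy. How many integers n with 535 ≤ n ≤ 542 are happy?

535: 535 → 59 → 106 → 37 → 58 → 89 → 145 → 42 → 20 → 4 → 16 → 37  — not happy
536: 536 → 70 → 49 → 97 → 130 → 10 → 1  — happy
537: 537 → 83 → 73 → 58 → 89 → 145 → 42 → 20 → 4 → 16 → 37 → 58  — not happy
538: 538 → 98 → 145 → 42 → 20 → 4 → 16 → 37 → 58 → 89 → 145  — not happy
539: 539 → 115 → 27 → 53 → 34 → 25 → 29 → 85 → 89 → 145 → 42 → 20 → 4 → 16 → 37 → 58 → 89  — not happy
540: 540 → 41 → 17 → 50 → 25 → 29 → 85 → 89 → 145 → 42 → 20 → 4 → 16 → 37 → 58 → 89  — not happy
541: 541 → 42 → 20 → 4 → 16 → 37 → 58 → 89 → 145 → 42  — not happy
542: 542 → 45 → 41 → 17 → 50 → 25 → 29 → 85 → 89 → 145 → 42 → 20 → 4 → 16 → 37 → 58 → 89  — not happy
happy: 536

1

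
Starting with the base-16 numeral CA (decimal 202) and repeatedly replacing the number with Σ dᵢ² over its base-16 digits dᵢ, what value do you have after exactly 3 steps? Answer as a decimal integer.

202 = (12,10)_16 → 12² + 10² = 144 + 100 = 244
244 = (15,4)_16 → 15² + 4² = 225 + 16 = 241
241 = (15,1)_16 → 15² + 1² = 225 + 1 = 226

226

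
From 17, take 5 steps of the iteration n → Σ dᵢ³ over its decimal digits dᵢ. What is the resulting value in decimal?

17 → 1³ + 7³ = 1 + 343 = 344
344 → 3³ + 4³ + 4³ = 27 + 64 + 64 = 155
155 → 1³ + 5³ + 5³ = 1 + 125 + 125 = 251
251 → 2³ + 5³ + 1³ = 8 + 125 + 1 = 134
134 → 1³ + 3³ + 4³ = 1 + 27 + 64 = 92

92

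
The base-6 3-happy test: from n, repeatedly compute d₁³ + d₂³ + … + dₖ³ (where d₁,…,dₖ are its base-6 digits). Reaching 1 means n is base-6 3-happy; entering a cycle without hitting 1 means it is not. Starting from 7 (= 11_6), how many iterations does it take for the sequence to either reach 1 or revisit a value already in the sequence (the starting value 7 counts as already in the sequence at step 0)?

7 = (1,1)_6 → 1³ + 1³ = 1 + 1 = 2
2 = (2)_6 → 2³ = 8
8 = (1,2)_6 → 1³ + 2³ = 1 + 8 = 9
9 = (1,3)_6 → 1³ + 3³ = 1 + 27 = 28
28 = (4,4)_6 → 4³ + 4³ = 64 + 64 = 128
128 = (3,3,2)_6 → 3³ + 3³ + 2³ = 27 + 27 + 8 = 62
62 = (1,4,2)_6 → 1³ + 4³ + 2³ = 1 + 64 + 8 = 73
73 = (2,0,1)_6 → 2³ + 0³ + 1³ = 8 + 0 + 1 = 9  — 9 repeats.
That took 8 steps.

8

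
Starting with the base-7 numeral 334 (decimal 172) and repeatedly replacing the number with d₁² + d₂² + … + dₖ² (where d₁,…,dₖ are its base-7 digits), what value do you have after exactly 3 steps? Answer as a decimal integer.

172 = (3,3,4)_7 → 34
34 = (4,6)_7 → 52
52 = (1,0,3)_7 → 10

10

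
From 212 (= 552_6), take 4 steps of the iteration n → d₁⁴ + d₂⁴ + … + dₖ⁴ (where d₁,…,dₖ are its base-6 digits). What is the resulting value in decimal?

212 = (5,5,2)_6 → 5⁴ + 5⁴ + 2⁴ = 625 + 625 + 16 = 1266
1266 = (5,5,1,0)_6 → 5⁴ + 5⁴ + 1⁴ + 0⁴ = 625 + 625 + 1 + 0 = 1251
1251 = (5,4,4,3)_6 → 5⁴ + 4⁴ + 4⁴ + 3⁴ = 625 + 256 + 256 + 81 = 1218
1218 = (5,3,5,0)_6 → 5⁴ + 3⁴ + 5⁴ + 0⁴ = 625 + 81 + 625 + 0 = 1331

1331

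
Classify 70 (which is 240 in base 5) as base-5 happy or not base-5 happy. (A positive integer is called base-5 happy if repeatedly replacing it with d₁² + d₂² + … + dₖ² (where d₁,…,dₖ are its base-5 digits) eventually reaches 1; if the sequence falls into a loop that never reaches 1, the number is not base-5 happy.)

not base-5 happy

70 = (2,4,0)_5 → 2² + 4² + 0² = 4 + 16 + 0 = 20
20 = (4,0)_5 → 4² + 0² = 16 + 0 = 16
16 = (3,1)_5 → 3² + 1² = 9 + 1 = 10
10 = (2,0)_5 → 2² + 0² = 4 + 0 = 4
4 = (4)_5 → 4² = 16  — 16 already seen; the sequence cycles without reaching 1.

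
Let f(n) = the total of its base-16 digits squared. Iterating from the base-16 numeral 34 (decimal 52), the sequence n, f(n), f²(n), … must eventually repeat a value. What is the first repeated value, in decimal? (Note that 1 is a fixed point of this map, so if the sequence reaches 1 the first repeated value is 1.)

169

52 = (3,4)_16 → 3² + 4² = 25
25 = (1,9)_16 → 1² + 9² = 82
82 = (5,2)_16 → 5² + 2² = 29
29 = (1,13)_16 → 1² + 13² = 170
170 = (10,10)_16 → 10² + 10² = 200
200 = (12,8)_16 → 12² + 8² = 208
208 = (13,0)_16 → 13² + 0² = 169
169 = (10,9)_16 → 10² + 9² = 181
181 = (11,5)_16 → 11² + 5² = 146
146 = (9,2)_16 → 9² + 2² = 85
85 = (5,5)_16 → 5² + 5² = 50
50 = (3,2)_16 → 3² + 2² = 13
13 = (13)_16 → 13² = 169  — 169 already appeared earlier.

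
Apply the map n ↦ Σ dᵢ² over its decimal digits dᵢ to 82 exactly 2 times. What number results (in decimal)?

100

82 → 8² + 2² = 68
68 → 6² + 8² = 100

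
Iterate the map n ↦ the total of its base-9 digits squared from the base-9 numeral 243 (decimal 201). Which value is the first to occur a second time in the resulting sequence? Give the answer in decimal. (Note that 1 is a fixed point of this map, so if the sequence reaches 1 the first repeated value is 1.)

201 = (2,4,3)_9 → 2² + 4² + 3² = 29
29 = (3,2)_9 → 3² + 2² = 13
13 = (1,4)_9 → 1² + 4² = 17
17 = (1,8)_9 → 1² + 8² = 65
65 = (7,2)_9 → 7² + 2² = 53
53 = (5,8)_9 → 5² + 8² = 89
89 = (1,0,8)_9 → 1² + 0² + 8² = 65  — 65 already appeared earlier.

65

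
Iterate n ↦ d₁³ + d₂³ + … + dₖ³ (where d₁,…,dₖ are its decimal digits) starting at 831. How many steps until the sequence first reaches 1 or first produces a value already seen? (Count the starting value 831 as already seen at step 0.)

7

831 → 8³ + 3³ + 1³ = 540
540 → 5³ + 4³ + 0³ = 189
189 → 1³ + 8³ + 9³ = 1242
1242 → 1³ + 2³ + 4³ + 2³ = 81
81 → 8³ + 1³ = 513
513 → 5³ + 1³ + 3³ = 153
153 → 1³ + 5³ + 3³ = 153  — 153 repeats.
That took 7 steps.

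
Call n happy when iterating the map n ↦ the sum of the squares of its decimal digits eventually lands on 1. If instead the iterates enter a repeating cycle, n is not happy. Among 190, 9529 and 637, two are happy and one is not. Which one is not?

190: 190 → 82 → 68 → 100 → 1  — reaches 1 (happy)
9529: 9529 → 191 → 83 → 73 → 58 → 89 → 145 → 42 → 20 → 4 → 16 → 37 → 58  — repeats 58 (not happy)
637: 637 → 94 → 97 → 130 → 10 → 1  — reaches 1 (happy)

9529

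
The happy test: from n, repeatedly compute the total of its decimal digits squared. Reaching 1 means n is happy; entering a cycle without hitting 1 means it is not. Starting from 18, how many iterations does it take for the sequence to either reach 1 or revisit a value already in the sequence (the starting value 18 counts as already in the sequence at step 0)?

18 → 1² + 8² = 1 + 64 = 65
65 → 6² + 5² = 36 + 25 = 61
61 → 6² + 1² = 36 + 1 = 37
37 → 3² + 7² = 9 + 49 = 58
58 → 5² + 8² = 25 + 64 = 89
89 → 8² + 9² = 64 + 81 = 145
145 → 1² + 4² + 5² = 1 + 16 + 25 = 42
42 → 4² + 2² = 16 + 4 = 20
20 → 2² + 0² = 4 + 0 = 4
4 → 4² = 16
16 → 1² + 6² = 1 + 36 = 37  — 37 repeats.
That took 11 steps.

11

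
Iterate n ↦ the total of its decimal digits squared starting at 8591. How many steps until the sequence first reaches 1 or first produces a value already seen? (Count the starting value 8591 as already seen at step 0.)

8591 → 171
171 → 51
51 → 26
26 → 40
40 → 16
16 → 37
37 → 58
58 → 89
89 → 145
145 → 42
42 → 20
20 → 4
4 → 16  — 16 repeats.
That took 13 steps.

13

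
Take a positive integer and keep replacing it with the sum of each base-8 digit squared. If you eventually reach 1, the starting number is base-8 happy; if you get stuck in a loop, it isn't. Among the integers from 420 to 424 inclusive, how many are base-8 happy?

1

420: 420 → 68 → 17 → 5 → 25 → 10 → 5  — not base-8 happy
421: 421 → 77 → 27 → 18 → 8 → 1  — base-8 happy
422: 422 → 88 → 10 → 5 → 25 → 10  — not base-8 happy
423: 423 → 101 → 42 → 29 → 34 → 20 → 20  — not base-8 happy
424: 424 → 61 → 74 → 6 → 36 → 32 → 16 → 4 → 16  — not base-8 happy
base-8 happy: 421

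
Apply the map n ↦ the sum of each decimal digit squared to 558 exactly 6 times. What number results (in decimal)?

58

558 → 5² + 5² + 8² = 114
114 → 1² + 1² + 4² = 18
18 → 1² + 8² = 65
65 → 6² + 5² = 61
61 → 6² + 1² = 37
37 → 3² + 7² = 58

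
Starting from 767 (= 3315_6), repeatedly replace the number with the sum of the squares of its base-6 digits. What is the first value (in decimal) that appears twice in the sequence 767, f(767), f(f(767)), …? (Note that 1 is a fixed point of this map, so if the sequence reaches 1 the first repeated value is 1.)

767 = (3,3,1,5)_6 → 44
44 = (1,1,2)_6 → 6
6 = (1,0)_6 → 1  — reached the fixed point 1.
1 → 1, so 1 is the first repeated value.

1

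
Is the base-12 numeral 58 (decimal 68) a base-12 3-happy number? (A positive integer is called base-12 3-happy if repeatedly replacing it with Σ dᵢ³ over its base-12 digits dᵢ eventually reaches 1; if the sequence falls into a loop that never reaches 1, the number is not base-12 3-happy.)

base-12 3-happy

68 = (5,8)_12 → 5³ + 8³ = 125 + 512 = 637
637 = (4,5,1)_12 → 4³ + 5³ + 1³ = 64 + 125 + 1 = 190
190 = (1,3,10)_12 → 1³ + 3³ + 10³ = 1 + 27 + 1000 = 1028
1028 = (7,1,8)_12 → 7³ + 1³ + 8³ = 343 + 1 + 512 = 856
856 = (5,11,4)_12 → 5³ + 11³ + 4³ = 125 + 1331 + 64 = 1520
1520 = (10,6,8)_12 → 10³ + 6³ + 8³ = 1000 + 216 + 512 = 1728
1728 = (1,0,0,0)_12 → 1³ + 0³ + 0³ + 0³ = 1 + 0 + 0 + 0 = 1  — reached 1.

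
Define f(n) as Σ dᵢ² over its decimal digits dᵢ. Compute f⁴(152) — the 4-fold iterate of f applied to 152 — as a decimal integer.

65

152 → 1² + 5² + 2² = 30
30 → 3² + 0² = 9
9 → 9² = 81
81 → 8² + 1² = 65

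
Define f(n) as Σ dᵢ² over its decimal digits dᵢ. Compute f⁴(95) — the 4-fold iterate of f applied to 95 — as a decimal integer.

95 → 9² + 5² = 106
106 → 1² + 0² + 6² = 37
37 → 3² + 7² = 58
58 → 5² + 8² = 89

89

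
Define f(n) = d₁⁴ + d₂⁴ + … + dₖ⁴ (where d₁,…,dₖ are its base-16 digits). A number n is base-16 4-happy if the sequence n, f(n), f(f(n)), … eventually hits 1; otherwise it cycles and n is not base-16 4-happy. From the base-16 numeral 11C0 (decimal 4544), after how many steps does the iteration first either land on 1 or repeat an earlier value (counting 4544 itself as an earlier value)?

4544 = (1,1,12,0)_16 → 1⁴ + 1⁴ + 12⁴ + 0⁴ = 1 + 1 + 20736 + 0 = 20738
20738 = (5,1,0,2)_16 → 5⁴ + 1⁴ + 0⁴ + 2⁴ = 625 + 1 + 0 + 16 = 642
642 = (2,8,2)_16 → 2⁴ + 8⁴ + 2⁴ = 16 + 4096 + 16 = 4128
4128 = (1,0,2,0)_16 → 1⁴ + 0⁴ + 2⁴ + 0⁴ = 1 + 0 + 16 + 0 = 17
17 = (1,1)_16 → 1⁴ + 1⁴ = 1 + 1 = 2
2 = (2)_16 → 2⁴ = 16
16 = (1,0)_16 → 1⁴ + 0⁴ = 1 + 0 = 1  — reached 1.
That took 7 steps.

7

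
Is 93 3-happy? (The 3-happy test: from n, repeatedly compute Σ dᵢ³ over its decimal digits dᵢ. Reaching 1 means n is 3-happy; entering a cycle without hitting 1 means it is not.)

not 3-happy

93 → 9³ + 3³ = 729 + 27 = 756
756 → 7³ + 5³ + 6³ = 343 + 125 + 216 = 684
684 → 6³ + 8³ + 4³ = 216 + 512 + 64 = 792
792 → 7³ + 9³ + 2³ = 343 + 729 + 8 = 1080
1080 → 1³ + 0³ + 8³ + 0³ = 1 + 0 + 512 + 0 = 513
513 → 5³ + 1³ + 3³ = 125 + 1 + 27 = 153
153 → 1³ + 5³ + 3³ = 1 + 125 + 27 = 153  — 153 already seen; the sequence cycles without reaching 1.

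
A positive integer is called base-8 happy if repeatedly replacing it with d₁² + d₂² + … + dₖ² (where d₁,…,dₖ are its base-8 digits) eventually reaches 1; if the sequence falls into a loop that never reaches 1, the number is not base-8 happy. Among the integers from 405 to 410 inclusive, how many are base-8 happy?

405: 405 → 65 → 2 → 4 → 16 → 4  (repeats 4)
406: 406 → 76 → 18 → 8 → 1  (reaches 1)
407: 407 → 89 → 11 → 10 → 5 → 25 → 10  (repeats 10)
408: 408 → 45 → 50 → 40 → 25 → 10 → 5 → 25  (repeats 25)
409: 409 → 46 → 61 → 74 → 6 → 36 → 32 → 16 → 4 → 16  (repeats 16)
410: 410 → 49 → 37 → 41 → 26 → 13 → 26  (repeats 26)
base-8 happy: 406

1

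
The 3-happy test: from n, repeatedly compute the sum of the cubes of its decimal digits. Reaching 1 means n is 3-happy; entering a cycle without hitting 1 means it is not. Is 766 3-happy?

766 → 7³ + 6³ + 6³ = 775
775 → 7³ + 7³ + 5³ = 811
811 → 8³ + 1³ + 1³ = 514
514 → 5³ + 1³ + 4³ = 190
190 → 1³ + 9³ + 0³ = 730
730 → 7³ + 3³ + 0³ = 370
370 → 3³ + 7³ + 0³ = 370  — 370 already seen; the sequence cycles without reaching 1.

not 3-happy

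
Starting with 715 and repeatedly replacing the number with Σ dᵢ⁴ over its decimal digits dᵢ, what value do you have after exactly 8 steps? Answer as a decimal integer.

1138

715 → 3027
3027 → 2498
2498 → 10929
10929 → 13139
13139 → 6725
6725 → 4338
4338 → 4514
4514 → 1138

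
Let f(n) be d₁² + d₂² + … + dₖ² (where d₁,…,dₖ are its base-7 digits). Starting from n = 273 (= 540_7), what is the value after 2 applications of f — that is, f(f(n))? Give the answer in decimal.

273 = (5,4,0)_7 → 5² + 4² + 0² = 41
41 = (5,6)_7 → 5² + 6² = 61

61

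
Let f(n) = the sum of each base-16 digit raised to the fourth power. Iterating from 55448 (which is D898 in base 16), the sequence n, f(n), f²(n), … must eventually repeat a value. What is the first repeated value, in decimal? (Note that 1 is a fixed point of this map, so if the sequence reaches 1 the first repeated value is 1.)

1

55448 = (13,8,9,8)_16 → 13⁴ + 8⁴ + 9⁴ + 8⁴ = 43314
43314 = (10,9,3,2)_16 → 10⁴ + 9⁴ + 3⁴ + 2⁴ = 16658
16658 = (4,1,1,2)_16 → 4⁴ + 1⁴ + 1⁴ + 2⁴ = 274
274 = (1,1,2)_16 → 1⁴ + 1⁴ + 2⁴ = 18
18 = (1,2)_16 → 1⁴ + 2⁴ = 17
17 = (1,1)_16 → 1⁴ + 1⁴ = 2
2 = (2)_16 → 2⁴ = 16
16 = (1,0)_16 → 1⁴ + 0⁴ = 1  — reached the fixed point 1.
1 → 1, so 1 is the first repeated value.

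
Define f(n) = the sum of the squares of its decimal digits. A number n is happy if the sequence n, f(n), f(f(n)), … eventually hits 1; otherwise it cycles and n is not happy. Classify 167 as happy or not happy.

happy

167 → 1² + 6² + 7² = 86
86 → 8² + 6² = 100
100 → 1² + 0² + 0² = 1  — reached 1.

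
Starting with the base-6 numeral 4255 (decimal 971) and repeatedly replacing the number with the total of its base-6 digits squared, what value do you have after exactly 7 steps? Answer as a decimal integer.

13

971 = (4,2,5,5)_6 → 4² + 2² + 5² + 5² = 70
70 = (1,5,4)_6 → 1² + 5² + 4² = 42
42 = (1,1,0)_6 → 1² + 1² + 0² = 2
2 = (2)_6 → 2² = 4
4 = (4)_6 → 4² = 16
16 = (2,4)_6 → 2² + 4² = 20
20 = (3,2)_6 → 3² + 2² = 13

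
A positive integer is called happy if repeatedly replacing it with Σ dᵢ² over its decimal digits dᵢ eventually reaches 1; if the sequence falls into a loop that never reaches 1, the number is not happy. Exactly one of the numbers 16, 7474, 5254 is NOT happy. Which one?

16

16: 16 → 37 → 58 → 89 → 145 → 42 → 20 → 4 → 16  — repeats 16 (not happy)
7474: 7474 → 130 → 10 → 1  — reaches 1 (happy)
5254: 5254 → 70 → 49 → 97 → 130 → 10 → 1  — reaches 1 (happy)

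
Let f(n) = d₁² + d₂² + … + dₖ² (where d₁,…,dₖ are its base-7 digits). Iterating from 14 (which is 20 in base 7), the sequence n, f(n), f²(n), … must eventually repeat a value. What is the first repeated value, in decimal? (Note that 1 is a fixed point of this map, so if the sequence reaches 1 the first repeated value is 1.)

4

14 = (2,0)_7 → 2² + 0² = 4
4 = (4)_7 → 4² = 16
16 = (2,2)_7 → 2² + 2² = 8
8 = (1,1)_7 → 1² + 1² = 2
2 = (2)_7 → 2² = 4  — 4 already appeared earlier.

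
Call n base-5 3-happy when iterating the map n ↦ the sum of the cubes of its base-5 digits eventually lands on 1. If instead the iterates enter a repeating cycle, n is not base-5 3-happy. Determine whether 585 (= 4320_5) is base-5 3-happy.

not base-5 3-happy

585 = (4,3,2,0)_5 → 4³ + 3³ + 2³ + 0³ = 64 + 27 + 8 + 0 = 99
99 = (3,4,4)_5 → 3³ + 4³ + 4³ = 27 + 64 + 64 = 155
155 = (1,1,1,0)_5 → 1³ + 1³ + 1³ + 0³ = 1 + 1 + 1 + 0 = 3
3 = (3)_5 → 3³ = 27
27 = (1,0,2)_5 → 1³ + 0³ + 2³ = 1 + 0 + 8 = 9
9 = (1,4)_5 → 1³ + 4³ = 1 + 64 = 65
65 = (2,3,0)_5 → 2³ + 3³ + 0³ = 8 + 27 + 0 = 35
35 = (1,2,0)_5 → 1³ + 2³ + 0³ = 1 + 8 + 0 = 9  — 9 already seen; the sequence cycles without reaching 1.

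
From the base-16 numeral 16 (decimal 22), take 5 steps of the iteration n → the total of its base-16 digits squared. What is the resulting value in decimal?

22 = (1,6)_16 → 37
37 = (2,5)_16 → 29
29 = (1,13)_16 → 170
170 = (10,10)_16 → 200
200 = (12,8)_16 → 208

208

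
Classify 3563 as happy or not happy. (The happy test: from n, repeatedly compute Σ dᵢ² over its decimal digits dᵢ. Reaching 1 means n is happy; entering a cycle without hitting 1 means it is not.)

3563 → 79
79 → 130
130 → 10
10 → 1  — reached 1.

happy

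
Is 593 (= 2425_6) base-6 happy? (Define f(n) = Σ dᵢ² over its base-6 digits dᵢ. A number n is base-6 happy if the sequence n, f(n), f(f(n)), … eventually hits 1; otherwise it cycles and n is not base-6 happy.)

base-6 happy

593 = (2,4,2,5)_6 → 2² + 4² + 2² + 5² = 4 + 16 + 4 + 25 = 49
49 = (1,2,1)_6 → 1² + 2² + 1² = 1 + 4 + 1 = 6
6 = (1,0)_6 → 1² + 0² = 1 + 0 = 1  — reached 1.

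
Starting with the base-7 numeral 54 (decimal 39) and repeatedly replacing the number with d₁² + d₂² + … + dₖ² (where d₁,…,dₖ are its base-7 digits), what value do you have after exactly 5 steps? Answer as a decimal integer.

39 = (5,4)_7 → 5² + 4² = 41
41 = (5,6)_7 → 5² + 6² = 61
61 = (1,1,5)_7 → 1² + 1² + 5² = 27
27 = (3,6)_7 → 3² + 6² = 45
45 = (6,3)_7 → 6² + 3² = 45

45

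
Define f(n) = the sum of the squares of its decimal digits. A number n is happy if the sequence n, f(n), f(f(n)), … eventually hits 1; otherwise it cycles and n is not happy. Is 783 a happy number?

783 → 122
122 → 9
9 → 81
81 → 65
65 → 61
61 → 37
37 → 58
58 → 89
89 → 145
145 → 42
42 → 20
20 → 4
4 → 16
16 → 37  — 37 already seen; the sequence cycles without reaching 1.

not happy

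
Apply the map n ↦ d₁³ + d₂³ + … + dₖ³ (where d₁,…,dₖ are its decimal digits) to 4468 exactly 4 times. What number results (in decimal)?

496

4468 → 856
856 → 853
853 → 664
664 → 496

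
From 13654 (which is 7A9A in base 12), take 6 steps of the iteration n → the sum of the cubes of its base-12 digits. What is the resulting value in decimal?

13654 = (7,10,9,10)_12 → 7³ + 10³ + 9³ + 10³ = 3072
3072 = (1,9,4,0)_12 → 1³ + 9³ + 4³ + 0³ = 794
794 = (5,6,2)_12 → 5³ + 6³ + 2³ = 349
349 = (2,5,1)_12 → 2³ + 5³ + 1³ = 134
134 = (11,2)_12 → 11³ + 2³ = 1339
1339 = (9,3,7)_12 → 9³ + 3³ + 7³ = 1099

1099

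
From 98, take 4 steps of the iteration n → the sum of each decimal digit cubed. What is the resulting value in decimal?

98 → 9³ + 8³ = 1241
1241 → 1³ + 2³ + 4³ + 1³ = 74
74 → 7³ + 4³ = 407
407 → 4³ + 0³ + 7³ = 407

407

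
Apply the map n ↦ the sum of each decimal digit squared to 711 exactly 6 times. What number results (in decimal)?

711 → 7² + 1² + 1² = 51
51 → 5² + 1² = 26
26 → 2² + 6² = 40
40 → 4² + 0² = 16
16 → 1² + 6² = 37
37 → 3² + 7² = 58

58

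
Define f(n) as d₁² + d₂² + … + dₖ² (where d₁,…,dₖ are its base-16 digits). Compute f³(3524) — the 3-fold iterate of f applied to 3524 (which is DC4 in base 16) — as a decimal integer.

3524 = (13,12,4)_16 → 13² + 12² + 4² = 329
329 = (1,4,9)_16 → 1² + 4² + 9² = 98
98 = (6,2)_16 → 6² + 2² = 40

40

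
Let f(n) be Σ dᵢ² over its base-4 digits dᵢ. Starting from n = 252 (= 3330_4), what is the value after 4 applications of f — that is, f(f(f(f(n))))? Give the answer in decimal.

10

252 = (3,3,3,0)_4 → 3² + 3² + 3² + 0² = 27
27 = (1,2,3)_4 → 1² + 2² + 3² = 14
14 = (3,2)_4 → 3² + 2² = 13
13 = (3,1)_4 → 3² + 1² = 10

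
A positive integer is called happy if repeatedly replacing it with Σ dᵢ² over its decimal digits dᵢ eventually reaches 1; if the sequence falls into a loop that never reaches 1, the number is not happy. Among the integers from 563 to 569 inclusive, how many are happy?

3

563: 563 → 70 → 49 → 97 → 130 → 10 → 1  (reaches 1)
564: 564 → 77 → 98 → 145 → 42 → 20 → 4 → 16 → 37 → 58 → 89 → 145  (repeats 145)
565: 565 → 86 → 100 → 1  (reaches 1)
566: 566 → 97 → 130 → 10 → 1  (reaches 1)
567: 567 → 110 → 2 → 4 → 16 → 37 → 58 → 89 → 145 → 42 → 20 → 4  (repeats 4)
568: 568 → 125 → 30 → 9 → 81 → 65 → 61 → 37 → 58 → 89 → 145 → 42 → 20 → 4 → 16 → 37  (repeats 37)
569: 569 → 142 → 21 → 5 → 25 → 29 → 85 → 89 → 145 → 42 → 20 → 4 → 16 → 37 → 58 → 89  (repeats 89)
happy: 563, 565, 566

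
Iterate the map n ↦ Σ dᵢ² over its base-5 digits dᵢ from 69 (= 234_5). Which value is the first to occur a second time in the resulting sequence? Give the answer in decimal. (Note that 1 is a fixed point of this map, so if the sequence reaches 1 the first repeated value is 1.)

13

69 = (2,3,4)_5 → 2² + 3² + 4² = 29
29 = (1,0,4)_5 → 1² + 0² + 4² = 17
17 = (3,2)_5 → 3² + 2² = 13
13 = (2,3)_5 → 2² + 3² = 13  — 13 already appeared earlier.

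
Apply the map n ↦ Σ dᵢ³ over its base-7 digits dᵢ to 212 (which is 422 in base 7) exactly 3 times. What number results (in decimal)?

218

212 = (4,2,2)_7 → 4³ + 2³ + 2³ = 80
80 = (1,4,3)_7 → 1³ + 4³ + 3³ = 92
92 = (1,6,1)_7 → 1³ + 6³ + 1³ = 218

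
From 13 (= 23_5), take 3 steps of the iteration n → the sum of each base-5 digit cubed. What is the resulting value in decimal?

13 = (2,3)_5 → 2³ + 3³ = 35
35 = (1,2,0)_5 → 1³ + 2³ + 0³ = 9
9 = (1,4)_5 → 1³ + 4³ = 65

65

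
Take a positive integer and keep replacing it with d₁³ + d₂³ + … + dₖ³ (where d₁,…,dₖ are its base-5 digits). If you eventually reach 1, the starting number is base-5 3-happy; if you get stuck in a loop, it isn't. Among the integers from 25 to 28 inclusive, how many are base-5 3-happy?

25: 25 → 1  — base-5 3-happy
26: 26 → 2 → 8 → 28 → 28  — not base-5 3-happy
27: 27 → 9 → 65 → 35 → 9  — not base-5 3-happy
28: 28 → 28  — not base-5 3-happy
base-5 3-happy: 25

1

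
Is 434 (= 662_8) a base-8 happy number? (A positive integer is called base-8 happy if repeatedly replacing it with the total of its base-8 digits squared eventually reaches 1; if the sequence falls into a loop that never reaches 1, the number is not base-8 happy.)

434 = (6,6,2)_8 → 76
76 = (1,1,4)_8 → 18
18 = (2,2)_8 → 8
8 = (1,0)_8 → 1  — reached 1.

base-8 happy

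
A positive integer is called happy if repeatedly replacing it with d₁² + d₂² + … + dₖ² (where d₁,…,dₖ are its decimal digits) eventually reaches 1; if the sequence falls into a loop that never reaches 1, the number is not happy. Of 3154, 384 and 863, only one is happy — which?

3154: 3154 → 51 → 26 → 40 → 16 → 37 → 58 → 89 → 145 → 42 → 20 → 4 → 16  — repeats 16 (not happy)
384: 384 → 89 → 145 → 42 → 20 → 4 → 16 → 37 → 58 → 89  — repeats 89 (not happy)
863: 863 → 109 → 82 → 68 → 100 → 1  — reaches 1 (happy)

863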